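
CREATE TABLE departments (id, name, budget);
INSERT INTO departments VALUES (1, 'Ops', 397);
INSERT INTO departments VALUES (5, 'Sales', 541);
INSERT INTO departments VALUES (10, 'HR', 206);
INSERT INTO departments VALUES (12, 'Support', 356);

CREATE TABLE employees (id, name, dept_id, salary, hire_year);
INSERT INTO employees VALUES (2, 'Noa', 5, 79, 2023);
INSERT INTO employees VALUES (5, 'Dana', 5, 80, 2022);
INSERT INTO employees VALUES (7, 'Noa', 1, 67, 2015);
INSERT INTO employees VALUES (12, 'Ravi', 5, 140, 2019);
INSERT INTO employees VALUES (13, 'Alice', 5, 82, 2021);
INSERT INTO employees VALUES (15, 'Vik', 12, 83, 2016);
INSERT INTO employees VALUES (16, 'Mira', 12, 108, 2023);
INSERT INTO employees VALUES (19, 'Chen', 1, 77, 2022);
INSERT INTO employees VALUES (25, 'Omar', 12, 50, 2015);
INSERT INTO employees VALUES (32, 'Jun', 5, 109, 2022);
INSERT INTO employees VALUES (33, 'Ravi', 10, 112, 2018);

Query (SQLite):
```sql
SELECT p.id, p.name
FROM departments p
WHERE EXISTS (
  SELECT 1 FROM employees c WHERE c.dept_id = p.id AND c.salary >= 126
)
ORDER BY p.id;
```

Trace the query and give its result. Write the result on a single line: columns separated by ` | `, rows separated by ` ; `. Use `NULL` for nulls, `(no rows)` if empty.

5 | Sales

For each departments row, check whether any employees with matching dept_id has salary >= 126.
Keep rows where that is true.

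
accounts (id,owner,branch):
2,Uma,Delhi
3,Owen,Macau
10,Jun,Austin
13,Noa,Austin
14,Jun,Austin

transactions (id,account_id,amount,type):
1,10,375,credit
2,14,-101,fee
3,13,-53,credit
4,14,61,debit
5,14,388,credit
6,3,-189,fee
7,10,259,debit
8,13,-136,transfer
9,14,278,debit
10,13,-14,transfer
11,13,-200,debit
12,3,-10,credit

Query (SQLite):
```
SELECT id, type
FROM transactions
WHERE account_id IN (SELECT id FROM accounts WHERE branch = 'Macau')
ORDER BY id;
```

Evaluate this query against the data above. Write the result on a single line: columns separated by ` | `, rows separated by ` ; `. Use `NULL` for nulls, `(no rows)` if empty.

Inner query: accounts.id where branch = 'Macau'.
Outer: keep transactions rows whose account_id is in that set.
Inner query → {3}

6 | fee ; 12 | credit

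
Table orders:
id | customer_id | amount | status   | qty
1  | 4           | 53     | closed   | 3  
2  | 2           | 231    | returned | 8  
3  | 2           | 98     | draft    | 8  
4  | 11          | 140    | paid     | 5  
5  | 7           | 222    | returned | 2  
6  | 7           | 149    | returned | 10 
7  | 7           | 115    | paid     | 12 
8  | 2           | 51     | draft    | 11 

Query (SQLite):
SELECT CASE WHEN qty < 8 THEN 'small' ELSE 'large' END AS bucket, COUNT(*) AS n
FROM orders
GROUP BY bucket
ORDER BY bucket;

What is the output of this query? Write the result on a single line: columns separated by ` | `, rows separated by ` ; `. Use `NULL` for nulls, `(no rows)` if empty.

large | 5 ; small | 3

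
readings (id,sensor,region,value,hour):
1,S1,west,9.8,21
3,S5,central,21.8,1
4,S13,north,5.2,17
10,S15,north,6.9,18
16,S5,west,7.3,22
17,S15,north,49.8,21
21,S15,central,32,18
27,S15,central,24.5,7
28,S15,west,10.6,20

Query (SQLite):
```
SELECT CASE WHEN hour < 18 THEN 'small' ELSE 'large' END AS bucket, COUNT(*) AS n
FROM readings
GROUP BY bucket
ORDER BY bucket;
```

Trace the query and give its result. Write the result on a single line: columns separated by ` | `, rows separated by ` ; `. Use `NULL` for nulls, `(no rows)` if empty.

large | 6 ; small | 3

Bucket rows by hour < 18 → 'small' else 'large'; count each bucket.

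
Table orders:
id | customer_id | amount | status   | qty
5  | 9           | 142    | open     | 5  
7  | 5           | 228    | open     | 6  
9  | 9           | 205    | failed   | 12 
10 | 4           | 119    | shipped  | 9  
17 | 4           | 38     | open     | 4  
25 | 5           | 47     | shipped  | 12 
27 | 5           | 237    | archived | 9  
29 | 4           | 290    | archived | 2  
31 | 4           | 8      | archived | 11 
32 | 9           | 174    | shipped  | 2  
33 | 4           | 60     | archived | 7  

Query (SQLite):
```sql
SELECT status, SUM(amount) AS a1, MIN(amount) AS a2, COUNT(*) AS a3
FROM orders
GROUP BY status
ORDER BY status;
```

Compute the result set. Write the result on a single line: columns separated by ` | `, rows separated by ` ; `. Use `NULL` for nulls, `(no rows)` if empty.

archived | 595 | 8 | 4 ; failed | 205 | 205 | 1 ; open | 408 | 38 | 3 ; shipped | 340 | 47 | 3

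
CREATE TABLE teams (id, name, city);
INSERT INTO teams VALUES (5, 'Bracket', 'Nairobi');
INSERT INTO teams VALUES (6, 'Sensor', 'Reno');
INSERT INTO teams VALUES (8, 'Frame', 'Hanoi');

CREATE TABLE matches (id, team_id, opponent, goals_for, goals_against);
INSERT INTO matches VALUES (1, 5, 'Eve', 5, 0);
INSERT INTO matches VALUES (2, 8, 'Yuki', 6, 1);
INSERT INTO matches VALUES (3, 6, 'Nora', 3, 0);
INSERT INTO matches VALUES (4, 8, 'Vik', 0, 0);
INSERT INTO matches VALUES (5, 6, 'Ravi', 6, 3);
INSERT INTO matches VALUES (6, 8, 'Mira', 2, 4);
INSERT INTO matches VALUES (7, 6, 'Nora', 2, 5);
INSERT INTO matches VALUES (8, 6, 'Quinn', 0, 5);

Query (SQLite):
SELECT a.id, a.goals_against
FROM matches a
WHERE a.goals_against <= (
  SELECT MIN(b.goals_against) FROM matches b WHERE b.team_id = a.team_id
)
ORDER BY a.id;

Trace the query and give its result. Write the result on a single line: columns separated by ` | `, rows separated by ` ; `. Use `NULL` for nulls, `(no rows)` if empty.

For each matches row a, compute MIN(goals_against) over rows sharing a.team_id.
Keep row a if a.goals_against <= that per-group MIN.
  team_id=5: MIN(goals_against) = 0
  team_id=6: MIN(goals_against) = 0
  team_id=8: MIN(goals_against) = 0

1 | 0 ; 3 | 0 ; 4 | 0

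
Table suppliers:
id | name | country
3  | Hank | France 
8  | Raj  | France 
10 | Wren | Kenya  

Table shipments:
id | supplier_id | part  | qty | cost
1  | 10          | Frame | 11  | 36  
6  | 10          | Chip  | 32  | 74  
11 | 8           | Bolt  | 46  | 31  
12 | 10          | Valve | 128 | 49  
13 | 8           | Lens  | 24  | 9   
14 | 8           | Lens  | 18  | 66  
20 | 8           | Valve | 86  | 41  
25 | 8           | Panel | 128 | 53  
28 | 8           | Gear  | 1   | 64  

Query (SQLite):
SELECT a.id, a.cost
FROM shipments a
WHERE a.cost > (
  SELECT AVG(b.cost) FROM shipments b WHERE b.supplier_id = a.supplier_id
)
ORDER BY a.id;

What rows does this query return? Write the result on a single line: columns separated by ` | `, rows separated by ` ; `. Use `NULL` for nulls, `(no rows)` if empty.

For each shipments row a, compute AVG(cost) over rows sharing a.supplier_id.
Keep row a if a.cost > that per-group AVG.
  supplier_id=8: AVG(cost) = 44.0
  supplier_id=10: AVG(cost) = 53.0

6 | 74 ; 14 | 66 ; 25 | 53 ; 28 | 64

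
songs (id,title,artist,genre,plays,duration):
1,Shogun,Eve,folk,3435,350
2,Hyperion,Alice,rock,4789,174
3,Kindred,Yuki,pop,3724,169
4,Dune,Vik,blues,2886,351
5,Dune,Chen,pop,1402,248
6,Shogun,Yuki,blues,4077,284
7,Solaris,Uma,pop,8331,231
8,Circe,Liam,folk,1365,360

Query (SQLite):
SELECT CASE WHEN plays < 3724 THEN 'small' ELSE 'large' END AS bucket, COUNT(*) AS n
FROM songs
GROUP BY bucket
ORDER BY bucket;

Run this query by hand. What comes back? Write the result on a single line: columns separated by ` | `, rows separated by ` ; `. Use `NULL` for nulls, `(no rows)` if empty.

large | 4 ; small | 4

Bucket rows by plays < 3724 → 'small' else 'large'; count each bucket.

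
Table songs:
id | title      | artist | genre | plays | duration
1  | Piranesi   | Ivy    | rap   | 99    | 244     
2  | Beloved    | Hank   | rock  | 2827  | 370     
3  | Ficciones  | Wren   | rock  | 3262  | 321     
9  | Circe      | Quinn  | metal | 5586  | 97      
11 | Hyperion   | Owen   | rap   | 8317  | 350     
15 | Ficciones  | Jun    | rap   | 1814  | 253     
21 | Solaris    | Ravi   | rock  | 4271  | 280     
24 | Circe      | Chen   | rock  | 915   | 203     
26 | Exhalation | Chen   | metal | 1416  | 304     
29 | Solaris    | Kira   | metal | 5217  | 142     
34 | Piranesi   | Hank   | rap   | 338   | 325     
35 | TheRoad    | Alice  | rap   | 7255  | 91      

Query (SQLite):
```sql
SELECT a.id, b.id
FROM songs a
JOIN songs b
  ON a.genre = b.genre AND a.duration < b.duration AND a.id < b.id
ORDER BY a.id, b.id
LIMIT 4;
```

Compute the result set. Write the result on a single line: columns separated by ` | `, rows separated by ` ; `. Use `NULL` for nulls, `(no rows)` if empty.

1 | 11 ; 1 | 15 ; 1 | 34 ; 9 | 26

Pairs (a,b) with same genre, a.duration < b.duration, a.id < b.id.
genre groups: metal:{9,26,29} rap:{1,11,15,34,35} rock:{2,3,21,24}
Ordered by (a.id, b.id); first 4.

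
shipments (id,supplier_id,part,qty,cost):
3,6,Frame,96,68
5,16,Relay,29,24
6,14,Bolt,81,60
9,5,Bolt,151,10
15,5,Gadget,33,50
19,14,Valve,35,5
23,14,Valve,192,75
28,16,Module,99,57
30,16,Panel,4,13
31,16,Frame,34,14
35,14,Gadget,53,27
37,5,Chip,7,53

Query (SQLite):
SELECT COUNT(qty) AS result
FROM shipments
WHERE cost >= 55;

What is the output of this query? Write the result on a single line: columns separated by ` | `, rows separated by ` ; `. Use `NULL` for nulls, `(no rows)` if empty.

Rows where cost >= 55 → qty values: [96, 81, 192, 99].
COUNT(qty) counts non-NULL values → 4.

4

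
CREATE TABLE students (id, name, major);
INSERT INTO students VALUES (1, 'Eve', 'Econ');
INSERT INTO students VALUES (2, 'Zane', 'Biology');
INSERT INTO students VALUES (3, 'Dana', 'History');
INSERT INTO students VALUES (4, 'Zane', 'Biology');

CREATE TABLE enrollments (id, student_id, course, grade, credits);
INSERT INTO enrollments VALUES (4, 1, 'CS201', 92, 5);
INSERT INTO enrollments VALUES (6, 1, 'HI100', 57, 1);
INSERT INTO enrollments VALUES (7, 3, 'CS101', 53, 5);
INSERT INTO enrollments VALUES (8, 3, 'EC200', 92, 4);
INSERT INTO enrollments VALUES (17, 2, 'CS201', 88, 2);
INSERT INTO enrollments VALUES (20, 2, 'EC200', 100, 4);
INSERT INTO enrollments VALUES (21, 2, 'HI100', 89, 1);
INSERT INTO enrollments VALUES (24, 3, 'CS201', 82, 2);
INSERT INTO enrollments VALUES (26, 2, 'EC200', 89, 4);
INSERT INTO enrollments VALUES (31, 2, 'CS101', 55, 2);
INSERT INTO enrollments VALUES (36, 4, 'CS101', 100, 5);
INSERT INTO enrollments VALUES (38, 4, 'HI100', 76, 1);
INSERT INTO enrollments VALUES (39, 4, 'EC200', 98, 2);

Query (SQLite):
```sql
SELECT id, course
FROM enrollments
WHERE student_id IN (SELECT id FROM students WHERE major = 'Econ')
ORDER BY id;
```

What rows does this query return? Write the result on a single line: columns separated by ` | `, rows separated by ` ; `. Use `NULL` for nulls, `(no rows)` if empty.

Inner query: students.id where major = 'Econ'.
Outer: keep enrollments rows whose student_id is in that set.
Inner query → {1}

4 | CS201 ; 6 | HI100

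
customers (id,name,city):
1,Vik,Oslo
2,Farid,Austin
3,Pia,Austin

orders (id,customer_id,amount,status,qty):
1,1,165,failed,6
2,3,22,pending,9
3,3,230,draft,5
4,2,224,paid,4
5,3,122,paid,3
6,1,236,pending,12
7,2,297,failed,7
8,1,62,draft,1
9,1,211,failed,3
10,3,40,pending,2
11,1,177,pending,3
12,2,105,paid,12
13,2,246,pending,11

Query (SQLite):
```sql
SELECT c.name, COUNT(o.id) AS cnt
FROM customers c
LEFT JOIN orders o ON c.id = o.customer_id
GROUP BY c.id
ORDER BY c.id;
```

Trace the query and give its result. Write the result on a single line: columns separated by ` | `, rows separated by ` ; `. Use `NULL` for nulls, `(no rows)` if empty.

LEFT JOIN keeps every customers row; unmatched ones get NULL for orders columns.
Group by customers.id and compute COUNT(o.id). COUNT(col) of an all-NULL group is 0.
  1: ids {1, 6, 8, 9, 11} → COUNT(o.id)=5
  2: ids {4, 7, 12, 13} → COUNT(o.id)=4
  3: ids {2, 3, 5, 10} → COUNT(o.id)=4

Vik | 5 ; Farid | 4 ; Pia | 4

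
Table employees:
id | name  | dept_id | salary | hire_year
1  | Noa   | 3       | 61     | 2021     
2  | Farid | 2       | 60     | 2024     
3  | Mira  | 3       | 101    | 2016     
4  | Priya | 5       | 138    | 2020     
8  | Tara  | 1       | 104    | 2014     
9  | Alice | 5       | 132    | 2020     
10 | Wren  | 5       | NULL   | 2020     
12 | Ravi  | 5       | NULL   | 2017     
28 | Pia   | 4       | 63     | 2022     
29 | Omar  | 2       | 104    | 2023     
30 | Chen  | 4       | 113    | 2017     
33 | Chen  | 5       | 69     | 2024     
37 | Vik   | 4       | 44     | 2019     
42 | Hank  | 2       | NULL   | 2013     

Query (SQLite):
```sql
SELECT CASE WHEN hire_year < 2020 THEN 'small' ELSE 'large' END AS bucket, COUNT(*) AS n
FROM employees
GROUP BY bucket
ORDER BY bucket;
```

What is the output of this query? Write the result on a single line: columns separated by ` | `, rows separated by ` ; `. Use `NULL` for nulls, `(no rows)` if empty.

Bucket rows by hire_year < 2020 → 'small' else 'large'; count each bucket.

large | 8 ; small | 6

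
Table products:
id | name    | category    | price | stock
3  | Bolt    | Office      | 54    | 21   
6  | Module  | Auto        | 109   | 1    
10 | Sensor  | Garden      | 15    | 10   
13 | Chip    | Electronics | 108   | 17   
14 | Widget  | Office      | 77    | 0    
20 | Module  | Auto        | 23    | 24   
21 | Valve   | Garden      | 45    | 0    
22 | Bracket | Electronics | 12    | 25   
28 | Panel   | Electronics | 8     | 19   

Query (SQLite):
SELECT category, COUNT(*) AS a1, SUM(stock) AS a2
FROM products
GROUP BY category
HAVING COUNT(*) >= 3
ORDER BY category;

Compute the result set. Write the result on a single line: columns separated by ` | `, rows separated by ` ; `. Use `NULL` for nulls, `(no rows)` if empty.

Electronics | 3 | 61

Group products by category.
Per group compute: COUNT(*), SUM(stock).
HAVING: drop groups with fewer than 3 rows.
  Auto: ids {6, 20} → COUNT(*)=2, SUM(stock)=25
  Electronics: ids {13, 22, 28} → COUNT(*)=3, SUM(stock)=61
  Garden: ids {10, 21} → COUNT(*)=2, SUM(stock)=10
  Office: ids {3, 14} → COUNT(*)=2, SUM(stock)=21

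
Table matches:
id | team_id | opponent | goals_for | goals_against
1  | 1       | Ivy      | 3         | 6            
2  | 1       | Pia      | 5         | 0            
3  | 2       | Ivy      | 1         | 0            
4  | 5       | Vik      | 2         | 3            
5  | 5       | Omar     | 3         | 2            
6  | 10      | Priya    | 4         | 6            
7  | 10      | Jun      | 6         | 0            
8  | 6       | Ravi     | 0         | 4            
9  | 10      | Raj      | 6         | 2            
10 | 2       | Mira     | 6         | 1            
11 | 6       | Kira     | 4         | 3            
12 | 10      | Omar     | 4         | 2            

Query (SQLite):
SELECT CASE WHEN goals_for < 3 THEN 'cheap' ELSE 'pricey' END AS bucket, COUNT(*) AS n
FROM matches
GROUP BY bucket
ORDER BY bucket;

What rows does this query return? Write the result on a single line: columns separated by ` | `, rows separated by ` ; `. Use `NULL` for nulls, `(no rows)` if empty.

cheap | 3 ; pricey | 9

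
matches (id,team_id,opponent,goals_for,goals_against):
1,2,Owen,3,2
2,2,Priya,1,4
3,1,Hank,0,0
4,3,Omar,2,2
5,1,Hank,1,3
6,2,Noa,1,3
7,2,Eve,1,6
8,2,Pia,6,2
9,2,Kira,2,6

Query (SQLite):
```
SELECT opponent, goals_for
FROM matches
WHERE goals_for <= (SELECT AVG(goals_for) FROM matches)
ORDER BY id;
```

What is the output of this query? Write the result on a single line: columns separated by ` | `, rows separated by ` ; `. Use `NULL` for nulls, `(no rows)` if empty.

Priya | 1 ; Hank | 0 ; Hank | 1 ; Noa | 1 ; Eve | 1

Scalar subquery: AVG(goals_for) over all matches rows = 1.888889 (≈; comparison uses full precision).
Keep rows where goals_for <= that value.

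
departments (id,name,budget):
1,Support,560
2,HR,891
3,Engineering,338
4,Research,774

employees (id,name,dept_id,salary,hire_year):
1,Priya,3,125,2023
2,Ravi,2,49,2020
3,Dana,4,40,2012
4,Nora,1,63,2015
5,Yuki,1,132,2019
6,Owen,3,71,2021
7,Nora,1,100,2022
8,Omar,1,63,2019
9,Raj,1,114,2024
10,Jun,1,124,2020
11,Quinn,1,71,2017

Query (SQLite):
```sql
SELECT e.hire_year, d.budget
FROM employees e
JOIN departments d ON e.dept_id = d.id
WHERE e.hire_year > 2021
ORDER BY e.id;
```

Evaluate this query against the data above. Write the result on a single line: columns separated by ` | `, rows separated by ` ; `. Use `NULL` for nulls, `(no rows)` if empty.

2023 | 338 ; 2022 | 560 ; 2024 | 560

Each employees row matches the departments row where dept_id = departments.id.
Then keep rows with e.hire_year > 2021.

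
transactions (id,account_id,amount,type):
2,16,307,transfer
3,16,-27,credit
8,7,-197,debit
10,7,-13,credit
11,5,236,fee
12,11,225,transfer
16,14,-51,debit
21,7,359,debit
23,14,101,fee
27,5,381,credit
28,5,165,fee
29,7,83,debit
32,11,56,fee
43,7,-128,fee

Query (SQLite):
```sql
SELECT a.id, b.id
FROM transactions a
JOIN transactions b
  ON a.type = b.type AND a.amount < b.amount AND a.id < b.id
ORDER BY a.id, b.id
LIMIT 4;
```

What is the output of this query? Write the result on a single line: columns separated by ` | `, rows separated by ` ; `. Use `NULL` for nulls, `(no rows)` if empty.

3 | 10 ; 3 | 27 ; 8 | 16 ; 8 | 21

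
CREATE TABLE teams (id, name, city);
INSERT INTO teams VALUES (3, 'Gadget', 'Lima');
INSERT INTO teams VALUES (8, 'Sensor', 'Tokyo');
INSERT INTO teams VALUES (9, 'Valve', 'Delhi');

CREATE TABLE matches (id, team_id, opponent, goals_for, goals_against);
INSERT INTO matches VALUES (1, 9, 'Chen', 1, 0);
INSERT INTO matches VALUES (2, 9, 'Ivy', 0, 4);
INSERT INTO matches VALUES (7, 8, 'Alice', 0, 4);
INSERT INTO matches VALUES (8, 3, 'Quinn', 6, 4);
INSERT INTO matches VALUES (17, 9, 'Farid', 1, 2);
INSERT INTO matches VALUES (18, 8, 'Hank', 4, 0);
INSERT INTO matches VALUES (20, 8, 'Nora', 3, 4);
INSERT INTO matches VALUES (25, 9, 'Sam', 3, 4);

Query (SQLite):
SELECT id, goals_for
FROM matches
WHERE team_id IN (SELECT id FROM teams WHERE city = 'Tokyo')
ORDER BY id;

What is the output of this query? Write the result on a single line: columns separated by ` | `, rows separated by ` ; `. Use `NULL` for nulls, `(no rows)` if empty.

7 | 0 ; 18 | 4 ; 20 | 3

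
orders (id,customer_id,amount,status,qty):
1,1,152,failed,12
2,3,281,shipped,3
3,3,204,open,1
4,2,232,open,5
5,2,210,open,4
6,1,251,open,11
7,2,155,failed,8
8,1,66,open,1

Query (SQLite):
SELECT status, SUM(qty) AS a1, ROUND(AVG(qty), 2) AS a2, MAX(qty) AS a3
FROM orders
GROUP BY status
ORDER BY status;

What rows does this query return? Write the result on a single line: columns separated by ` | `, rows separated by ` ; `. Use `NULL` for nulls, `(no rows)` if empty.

Group orders by status.
Per group compute: SUM(qty), ROUND(AVG(qty), 2), MAX(qty).
  failed: ids {1, 7} → SUM(qty)=20, ROUND(AVG(qty), 2)=10, MAX(qty)=12
  open: ids {3, 4, 5, 6, 8} → SUM(qty)=22, ROUND(AVG(qty), 2)=4.4, MAX(qty)=11
  shipped: ids {2} → SUM(qty)=3, ROUND(AVG(qty), 2)=3, MAX(qty)=3

failed | 20 | 10 | 12 ; open | 22 | 4.4 | 11 ; shipped | 3 | 3 | 3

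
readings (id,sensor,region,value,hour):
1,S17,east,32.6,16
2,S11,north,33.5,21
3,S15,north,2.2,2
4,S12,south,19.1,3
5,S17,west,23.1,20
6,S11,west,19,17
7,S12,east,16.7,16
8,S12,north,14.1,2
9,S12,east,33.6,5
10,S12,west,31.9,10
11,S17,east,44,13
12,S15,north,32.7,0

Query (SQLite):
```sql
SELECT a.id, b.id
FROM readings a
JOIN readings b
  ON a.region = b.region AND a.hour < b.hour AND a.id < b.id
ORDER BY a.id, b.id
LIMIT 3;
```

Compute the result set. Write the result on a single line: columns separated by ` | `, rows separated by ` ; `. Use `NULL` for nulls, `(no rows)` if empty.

Pairs (a,b) with same region, a.hour < b.hour, a.id < b.id.
region groups: east:{1,7,9,11} north:{2,3,8,12} south:{4} west:{5,6,10}
Ordered by (a.id, b.id); first 3.

9 | 11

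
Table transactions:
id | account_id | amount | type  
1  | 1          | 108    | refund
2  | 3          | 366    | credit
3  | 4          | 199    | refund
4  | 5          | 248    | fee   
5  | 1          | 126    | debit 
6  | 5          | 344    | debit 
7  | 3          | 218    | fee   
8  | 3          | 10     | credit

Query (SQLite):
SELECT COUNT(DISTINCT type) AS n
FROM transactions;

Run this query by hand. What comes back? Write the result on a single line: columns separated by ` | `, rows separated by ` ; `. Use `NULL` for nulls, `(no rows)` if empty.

4

Count distinct non-NULL type values.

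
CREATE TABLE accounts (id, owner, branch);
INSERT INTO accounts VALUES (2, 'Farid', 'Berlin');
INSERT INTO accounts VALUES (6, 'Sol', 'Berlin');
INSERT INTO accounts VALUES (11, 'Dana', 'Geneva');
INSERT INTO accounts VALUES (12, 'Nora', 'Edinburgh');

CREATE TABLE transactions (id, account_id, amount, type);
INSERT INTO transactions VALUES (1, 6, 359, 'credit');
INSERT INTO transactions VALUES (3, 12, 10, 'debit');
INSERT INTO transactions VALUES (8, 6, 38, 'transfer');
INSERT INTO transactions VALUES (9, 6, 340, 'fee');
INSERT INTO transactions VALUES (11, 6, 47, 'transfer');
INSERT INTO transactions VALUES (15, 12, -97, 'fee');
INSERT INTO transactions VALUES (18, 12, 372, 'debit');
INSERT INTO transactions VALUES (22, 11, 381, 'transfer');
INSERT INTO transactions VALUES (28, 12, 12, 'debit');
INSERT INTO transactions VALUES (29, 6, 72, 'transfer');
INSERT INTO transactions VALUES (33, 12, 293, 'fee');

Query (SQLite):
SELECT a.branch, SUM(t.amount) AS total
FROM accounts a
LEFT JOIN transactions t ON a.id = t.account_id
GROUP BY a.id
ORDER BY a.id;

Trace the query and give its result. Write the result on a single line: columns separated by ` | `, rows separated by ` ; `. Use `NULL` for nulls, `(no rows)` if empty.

LEFT JOIN keeps every accounts row; unmatched ones get NULL for transactions columns.
Group by accounts.id and compute SUM(t.amount). SUM over an all-NULL group is NULL.
  2: ids {—} → SUM(t.amount)=NULL
  6: ids {1, 8, 9, 11, 29} → SUM(t.amount)=856
  11: ids {22} → SUM(t.amount)=381
  12: ids {3, 15, 18, 28, 33} → SUM(t.amount)=590

Berlin | NULL ; Berlin | 856 ; Geneva | 381 ; Edinburgh | 590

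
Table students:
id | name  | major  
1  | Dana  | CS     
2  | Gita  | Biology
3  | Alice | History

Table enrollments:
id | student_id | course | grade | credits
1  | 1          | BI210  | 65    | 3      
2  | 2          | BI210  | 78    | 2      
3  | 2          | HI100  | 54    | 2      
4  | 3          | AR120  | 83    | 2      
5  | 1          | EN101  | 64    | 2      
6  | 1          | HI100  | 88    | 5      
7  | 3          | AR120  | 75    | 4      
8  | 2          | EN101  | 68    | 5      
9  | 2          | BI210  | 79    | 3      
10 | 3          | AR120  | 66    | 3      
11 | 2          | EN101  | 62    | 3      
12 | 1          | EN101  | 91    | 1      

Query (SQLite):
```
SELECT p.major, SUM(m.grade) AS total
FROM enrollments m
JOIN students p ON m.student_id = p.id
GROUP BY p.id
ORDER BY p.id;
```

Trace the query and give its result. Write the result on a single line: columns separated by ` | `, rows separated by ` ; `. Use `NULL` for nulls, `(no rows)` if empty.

Join each enrollments row to its students via student_id.
Group joined rows by students.id; compute SUM(m.grade) per group.
  1: ids {1, 5, 6, 12} → SUM(m.grade)=308
  2: ids {2, 3, 8, 9, 11} → SUM(m.grade)=341
  3: ids {4, 7, 10} → SUM(m.grade)=224

CS | 308 ; Biology | 341 ; History | 224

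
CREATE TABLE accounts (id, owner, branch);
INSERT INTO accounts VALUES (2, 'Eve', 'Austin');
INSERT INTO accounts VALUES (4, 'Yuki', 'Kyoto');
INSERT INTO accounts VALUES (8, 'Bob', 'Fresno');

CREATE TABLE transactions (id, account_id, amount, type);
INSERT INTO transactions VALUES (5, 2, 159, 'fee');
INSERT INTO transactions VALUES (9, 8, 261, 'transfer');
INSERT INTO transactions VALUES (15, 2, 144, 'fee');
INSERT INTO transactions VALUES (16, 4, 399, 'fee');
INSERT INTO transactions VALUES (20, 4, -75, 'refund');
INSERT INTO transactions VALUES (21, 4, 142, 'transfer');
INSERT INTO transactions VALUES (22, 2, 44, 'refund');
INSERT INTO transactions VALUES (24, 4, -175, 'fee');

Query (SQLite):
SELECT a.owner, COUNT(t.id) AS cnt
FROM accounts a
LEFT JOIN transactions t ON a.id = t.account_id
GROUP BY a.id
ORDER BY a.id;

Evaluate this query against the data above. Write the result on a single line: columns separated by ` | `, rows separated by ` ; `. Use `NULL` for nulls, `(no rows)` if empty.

Eve | 3 ; Yuki | 4 ; Bob | 1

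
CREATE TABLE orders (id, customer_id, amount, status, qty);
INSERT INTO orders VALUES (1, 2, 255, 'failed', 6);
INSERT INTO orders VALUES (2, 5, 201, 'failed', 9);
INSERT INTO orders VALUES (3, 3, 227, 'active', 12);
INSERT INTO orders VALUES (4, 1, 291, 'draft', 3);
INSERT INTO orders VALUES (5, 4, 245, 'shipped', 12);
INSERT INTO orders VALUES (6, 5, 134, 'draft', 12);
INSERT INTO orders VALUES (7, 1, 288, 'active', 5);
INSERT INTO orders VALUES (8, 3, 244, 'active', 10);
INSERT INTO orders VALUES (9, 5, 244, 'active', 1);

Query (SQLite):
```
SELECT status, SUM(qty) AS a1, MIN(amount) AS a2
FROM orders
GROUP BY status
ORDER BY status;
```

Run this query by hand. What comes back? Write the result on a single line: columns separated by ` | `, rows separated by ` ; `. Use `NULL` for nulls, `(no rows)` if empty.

Group orders by status.
Per group compute: SUM(qty), MIN(amount).
  active: ids {3, 7, 8, 9} → SUM(qty)=28, MIN(amount)=227
  draft: ids {4, 6} → SUM(qty)=15, MIN(amount)=134
  failed: ids {1, 2} → SUM(qty)=15, MIN(amount)=201
  shipped: ids {5} → SUM(qty)=12, MIN(amount)=245

active | 28 | 227 ; draft | 15 | 134 ; failed | 15 | 201 ; shipped | 12 | 245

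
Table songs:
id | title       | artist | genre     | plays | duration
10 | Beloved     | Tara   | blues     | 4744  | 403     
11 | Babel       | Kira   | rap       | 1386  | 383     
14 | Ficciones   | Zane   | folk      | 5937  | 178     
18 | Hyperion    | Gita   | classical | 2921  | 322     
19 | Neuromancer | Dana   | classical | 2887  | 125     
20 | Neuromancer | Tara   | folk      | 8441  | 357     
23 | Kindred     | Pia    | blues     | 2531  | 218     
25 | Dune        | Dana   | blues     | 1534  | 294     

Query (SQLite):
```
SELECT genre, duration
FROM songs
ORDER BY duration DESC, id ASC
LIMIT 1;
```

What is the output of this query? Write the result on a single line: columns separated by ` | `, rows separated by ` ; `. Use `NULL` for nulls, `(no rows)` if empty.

Sort by duration desc, tiebreak id asc: (403, id=10), (383, id=11), (357, id=20), (322, id=18) …. Take first 1.

blues | 403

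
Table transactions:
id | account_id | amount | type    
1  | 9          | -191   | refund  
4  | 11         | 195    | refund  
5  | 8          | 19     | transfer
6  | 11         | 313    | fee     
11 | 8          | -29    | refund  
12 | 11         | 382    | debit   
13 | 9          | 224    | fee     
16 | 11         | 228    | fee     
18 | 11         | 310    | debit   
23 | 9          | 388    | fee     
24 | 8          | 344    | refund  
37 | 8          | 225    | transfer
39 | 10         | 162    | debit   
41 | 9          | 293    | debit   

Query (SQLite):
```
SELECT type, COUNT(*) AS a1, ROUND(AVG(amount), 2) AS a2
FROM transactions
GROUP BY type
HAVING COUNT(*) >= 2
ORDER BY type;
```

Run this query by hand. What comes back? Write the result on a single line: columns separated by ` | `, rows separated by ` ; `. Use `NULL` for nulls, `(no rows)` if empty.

debit | 4 | 286.75 ; fee | 4 | 288.25 ; refund | 4 | 79.75 ; transfer | 2 | 122

Group transactions by type.
Per group compute: COUNT(*), ROUND(AVG(amount), 2).
HAVING: drop groups with fewer than 2 rows.
  debit: ids {12, 18, 39, 41} → COUNT(*)=4, ROUND(AVG(amount), 2)=286.75
  fee: ids {6, 13, 16, 23} → COUNT(*)=4, ROUND(AVG(amount), 2)=288.25
  refund: ids {1, 4, 11, 24} → COUNT(*)=4, ROUND(AVG(amount), 2)=79.75
  transfer: ids {5, 37} → COUNT(*)=2, ROUND(AVG(amount), 2)=122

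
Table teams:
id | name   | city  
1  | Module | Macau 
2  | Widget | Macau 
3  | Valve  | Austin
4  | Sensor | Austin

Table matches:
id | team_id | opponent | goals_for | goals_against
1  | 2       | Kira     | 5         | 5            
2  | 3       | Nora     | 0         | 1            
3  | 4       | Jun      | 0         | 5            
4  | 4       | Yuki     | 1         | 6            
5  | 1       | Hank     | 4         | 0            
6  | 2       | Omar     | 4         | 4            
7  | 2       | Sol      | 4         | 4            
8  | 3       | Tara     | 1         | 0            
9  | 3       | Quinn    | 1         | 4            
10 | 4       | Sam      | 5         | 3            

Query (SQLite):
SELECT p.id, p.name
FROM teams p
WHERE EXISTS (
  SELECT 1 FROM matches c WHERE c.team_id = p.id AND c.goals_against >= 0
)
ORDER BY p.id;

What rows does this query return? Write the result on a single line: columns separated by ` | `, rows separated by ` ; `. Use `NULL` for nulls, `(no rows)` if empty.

1 | Module ; 2 | Widget ; 3 | Valve ; 4 | Sensor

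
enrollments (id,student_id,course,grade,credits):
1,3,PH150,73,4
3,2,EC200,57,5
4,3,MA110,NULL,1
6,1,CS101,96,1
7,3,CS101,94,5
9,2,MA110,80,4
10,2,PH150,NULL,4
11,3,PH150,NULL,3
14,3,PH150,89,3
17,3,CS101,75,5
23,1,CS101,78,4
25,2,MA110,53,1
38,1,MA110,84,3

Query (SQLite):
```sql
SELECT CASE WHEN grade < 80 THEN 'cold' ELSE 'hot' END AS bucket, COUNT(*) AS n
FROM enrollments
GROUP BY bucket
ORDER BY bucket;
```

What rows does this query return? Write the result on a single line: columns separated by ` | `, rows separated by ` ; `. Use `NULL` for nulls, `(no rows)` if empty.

cold | 5 ; hot | 8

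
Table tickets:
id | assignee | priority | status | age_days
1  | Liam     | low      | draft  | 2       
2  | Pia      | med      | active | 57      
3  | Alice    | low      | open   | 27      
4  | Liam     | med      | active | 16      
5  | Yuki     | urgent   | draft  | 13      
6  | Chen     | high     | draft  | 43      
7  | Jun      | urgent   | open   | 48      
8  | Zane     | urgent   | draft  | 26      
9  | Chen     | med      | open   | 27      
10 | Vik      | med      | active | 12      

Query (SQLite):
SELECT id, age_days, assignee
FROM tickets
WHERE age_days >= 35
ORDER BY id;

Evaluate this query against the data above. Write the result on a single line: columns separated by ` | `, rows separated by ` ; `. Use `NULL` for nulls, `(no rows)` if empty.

age_days >= 35: ids {2, 6, 7}

2 | 57 | Pia ; 6 | 43 | Chen ; 7 | 48 | Jun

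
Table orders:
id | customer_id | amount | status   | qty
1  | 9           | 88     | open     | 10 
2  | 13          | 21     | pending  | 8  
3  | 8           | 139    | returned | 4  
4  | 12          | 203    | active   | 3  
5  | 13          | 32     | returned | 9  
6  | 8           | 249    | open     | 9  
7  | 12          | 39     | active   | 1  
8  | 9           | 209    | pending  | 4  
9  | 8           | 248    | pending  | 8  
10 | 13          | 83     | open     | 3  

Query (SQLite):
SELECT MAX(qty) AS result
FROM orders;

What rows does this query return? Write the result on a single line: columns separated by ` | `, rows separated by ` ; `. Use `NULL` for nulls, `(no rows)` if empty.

10

All qty values: [10, 8, 4, 3, 9, 9, 1, 4, 8, 3].
MAX of non-NULL values = 10.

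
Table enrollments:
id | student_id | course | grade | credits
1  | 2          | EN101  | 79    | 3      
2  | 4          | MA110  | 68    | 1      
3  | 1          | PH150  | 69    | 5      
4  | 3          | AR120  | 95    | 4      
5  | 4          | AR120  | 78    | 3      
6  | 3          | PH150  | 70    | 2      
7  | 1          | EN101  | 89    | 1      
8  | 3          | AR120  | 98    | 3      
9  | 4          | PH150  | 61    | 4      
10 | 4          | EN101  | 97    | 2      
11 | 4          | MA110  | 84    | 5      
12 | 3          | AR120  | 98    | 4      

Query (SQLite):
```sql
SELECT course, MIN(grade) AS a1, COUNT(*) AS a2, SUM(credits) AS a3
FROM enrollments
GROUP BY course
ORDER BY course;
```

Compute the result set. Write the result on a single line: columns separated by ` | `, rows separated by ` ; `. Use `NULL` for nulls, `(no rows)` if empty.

AR120 | 78 | 4 | 14 ; EN101 | 79 | 3 | 6 ; MA110 | 68 | 2 | 6 ; PH150 | 61 | 3 | 11

Group enrollments by course.
Per group compute: MIN(grade), COUNT(*), SUM(credits).
  AR120: ids {4, 5, 8, 12} → MIN(grade)=78, COUNT(*)=4, SUM(credits)=14
  EN101: ids {1, 7, 10} → MIN(grade)=79, COUNT(*)=3, SUM(credits)=6
  MA110: ids {2, 11} → MIN(grade)=68, COUNT(*)=2, SUM(credits)=6
  PH150: ids {3, 6, 9} → MIN(grade)=61, COUNT(*)=3, SUM(credits)=11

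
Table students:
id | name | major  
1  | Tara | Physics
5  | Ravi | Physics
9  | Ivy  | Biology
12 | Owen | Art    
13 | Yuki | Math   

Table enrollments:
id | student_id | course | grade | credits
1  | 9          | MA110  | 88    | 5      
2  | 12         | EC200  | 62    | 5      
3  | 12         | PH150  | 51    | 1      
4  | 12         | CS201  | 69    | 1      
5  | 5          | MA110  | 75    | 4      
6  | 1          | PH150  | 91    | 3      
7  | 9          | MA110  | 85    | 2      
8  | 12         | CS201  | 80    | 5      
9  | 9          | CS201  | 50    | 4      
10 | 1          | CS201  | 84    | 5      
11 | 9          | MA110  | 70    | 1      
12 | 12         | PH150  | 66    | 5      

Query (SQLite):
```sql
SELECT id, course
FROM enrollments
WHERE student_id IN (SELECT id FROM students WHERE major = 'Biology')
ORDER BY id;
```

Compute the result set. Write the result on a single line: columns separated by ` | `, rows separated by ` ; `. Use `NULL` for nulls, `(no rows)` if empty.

Inner query: students.id where major = 'Biology'.
Outer: keep enrollments rows whose student_id is in that set.
Inner query → {9}

1 | MA110 ; 7 | MA110 ; 9 | CS201 ; 11 | MA110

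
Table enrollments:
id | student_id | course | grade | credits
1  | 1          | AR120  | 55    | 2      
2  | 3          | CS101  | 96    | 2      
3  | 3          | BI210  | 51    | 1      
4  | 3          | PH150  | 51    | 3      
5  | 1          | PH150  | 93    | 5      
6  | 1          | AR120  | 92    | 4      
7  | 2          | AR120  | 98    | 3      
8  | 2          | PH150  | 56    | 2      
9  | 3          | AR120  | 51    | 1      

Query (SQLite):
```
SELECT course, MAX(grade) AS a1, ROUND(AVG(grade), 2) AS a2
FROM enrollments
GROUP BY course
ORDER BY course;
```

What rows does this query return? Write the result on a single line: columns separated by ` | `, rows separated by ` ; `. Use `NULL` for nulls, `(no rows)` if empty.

Group enrollments by course.
Per group compute: MAX(grade), ROUND(AVG(grade), 2).
  AR120: ids {1, 6, 7, 9} → MAX(grade)=98, ROUND(AVG(grade), 2)=74
  BI210: ids {3} → MAX(grade)=51, ROUND(AVG(grade), 2)=51
  CS101: ids {2} → MAX(grade)=96, ROUND(AVG(grade), 2)=96
  PH150: ids {4, 5, 8} → MAX(grade)=93, ROUND(AVG(grade), 2)=66.67

AR120 | 98 | 74 ; BI210 | 51 | 51 ; CS101 | 96 | 96 ; PH150 | 93 | 66.67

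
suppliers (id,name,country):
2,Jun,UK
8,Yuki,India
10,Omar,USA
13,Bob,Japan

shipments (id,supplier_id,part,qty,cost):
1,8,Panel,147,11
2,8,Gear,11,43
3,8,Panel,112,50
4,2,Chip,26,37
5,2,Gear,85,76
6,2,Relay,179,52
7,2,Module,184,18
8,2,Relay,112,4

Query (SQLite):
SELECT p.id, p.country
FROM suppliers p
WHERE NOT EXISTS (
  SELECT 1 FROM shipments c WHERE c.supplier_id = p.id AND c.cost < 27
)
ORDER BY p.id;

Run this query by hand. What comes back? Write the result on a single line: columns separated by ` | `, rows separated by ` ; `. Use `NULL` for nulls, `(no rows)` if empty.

For each suppliers row, check whether any shipments with matching supplier_id has cost < 27.
Keep rows where that is false.

10 | USA ; 13 | Japan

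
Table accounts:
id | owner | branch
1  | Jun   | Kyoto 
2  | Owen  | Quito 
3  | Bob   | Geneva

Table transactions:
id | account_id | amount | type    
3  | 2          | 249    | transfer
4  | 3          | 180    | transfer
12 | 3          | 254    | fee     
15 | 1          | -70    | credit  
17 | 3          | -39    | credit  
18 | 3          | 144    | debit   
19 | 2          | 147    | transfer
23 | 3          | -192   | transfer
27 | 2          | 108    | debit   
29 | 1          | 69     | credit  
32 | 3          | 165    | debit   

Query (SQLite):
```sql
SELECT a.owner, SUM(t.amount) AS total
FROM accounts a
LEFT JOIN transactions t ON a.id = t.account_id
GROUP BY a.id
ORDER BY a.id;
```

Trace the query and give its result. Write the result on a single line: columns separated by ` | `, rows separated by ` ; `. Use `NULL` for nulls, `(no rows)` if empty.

Jun | -1 ; Owen | 504 ; Bob | 512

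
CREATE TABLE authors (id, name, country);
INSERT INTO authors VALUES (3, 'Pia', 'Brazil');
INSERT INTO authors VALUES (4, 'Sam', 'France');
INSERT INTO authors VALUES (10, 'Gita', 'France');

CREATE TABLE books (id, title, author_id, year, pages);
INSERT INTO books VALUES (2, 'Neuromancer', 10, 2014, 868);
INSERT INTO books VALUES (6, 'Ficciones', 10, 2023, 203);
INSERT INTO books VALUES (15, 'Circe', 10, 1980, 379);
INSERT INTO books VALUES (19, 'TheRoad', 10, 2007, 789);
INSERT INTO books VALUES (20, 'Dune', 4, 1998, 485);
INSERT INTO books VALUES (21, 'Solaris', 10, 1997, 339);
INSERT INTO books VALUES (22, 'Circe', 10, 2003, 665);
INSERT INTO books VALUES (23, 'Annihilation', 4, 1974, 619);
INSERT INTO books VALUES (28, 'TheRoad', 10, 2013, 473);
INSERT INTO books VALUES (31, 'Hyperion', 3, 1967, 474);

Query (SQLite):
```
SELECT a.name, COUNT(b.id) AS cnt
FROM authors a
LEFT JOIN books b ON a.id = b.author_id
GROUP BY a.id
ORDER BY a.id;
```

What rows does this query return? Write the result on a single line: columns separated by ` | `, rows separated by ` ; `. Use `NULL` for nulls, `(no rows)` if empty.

LEFT JOIN keeps every authors row; unmatched ones get NULL for books columns.
Group by authors.id and compute COUNT(b.id). COUNT(col) of an all-NULL group is 0.
  3: ids {31} → COUNT(b.id)=1
  4: ids {20, 23} → COUNT(b.id)=2
  10: ids {2, 6, 15, 19, 21, 22, 28} → COUNT(b.id)=7

Pia | 1 ; Sam | 2 ; Gita | 7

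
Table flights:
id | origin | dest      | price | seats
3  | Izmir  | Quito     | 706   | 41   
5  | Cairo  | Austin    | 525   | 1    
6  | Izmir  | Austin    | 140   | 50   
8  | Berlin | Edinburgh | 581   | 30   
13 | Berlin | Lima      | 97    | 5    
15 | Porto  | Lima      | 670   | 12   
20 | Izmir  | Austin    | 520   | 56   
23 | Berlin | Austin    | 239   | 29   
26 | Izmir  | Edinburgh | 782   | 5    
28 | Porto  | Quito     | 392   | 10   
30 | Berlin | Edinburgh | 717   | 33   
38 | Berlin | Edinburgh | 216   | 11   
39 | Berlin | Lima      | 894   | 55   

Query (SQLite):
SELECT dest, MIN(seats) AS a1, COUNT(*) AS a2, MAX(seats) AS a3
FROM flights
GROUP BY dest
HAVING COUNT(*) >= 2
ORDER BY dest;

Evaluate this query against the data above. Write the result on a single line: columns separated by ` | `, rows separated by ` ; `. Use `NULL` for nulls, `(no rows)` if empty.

Group flights by dest.
Per group compute: MIN(seats), COUNT(*), MAX(seats).
HAVING: drop groups with fewer than 2 rows.
  Austin: ids {5, 6, 20, 23} → MIN(seats)=1, COUNT(*)=4, MAX(seats)=56
  Edinburgh: ids {8, 26, 30, 38} → MIN(seats)=5, COUNT(*)=4, MAX(seats)=33
  Lima: ids {13, 15, 39} → MIN(seats)=5, COUNT(*)=3, MAX(seats)=55
  Quito: ids {3, 28} → MIN(seats)=10, COUNT(*)=2, MAX(seats)=41

Austin | 1 | 4 | 56 ; Edinburgh | 5 | 4 | 33 ; Lima | 5 | 3 | 55 ; Quito | 10 | 2 | 41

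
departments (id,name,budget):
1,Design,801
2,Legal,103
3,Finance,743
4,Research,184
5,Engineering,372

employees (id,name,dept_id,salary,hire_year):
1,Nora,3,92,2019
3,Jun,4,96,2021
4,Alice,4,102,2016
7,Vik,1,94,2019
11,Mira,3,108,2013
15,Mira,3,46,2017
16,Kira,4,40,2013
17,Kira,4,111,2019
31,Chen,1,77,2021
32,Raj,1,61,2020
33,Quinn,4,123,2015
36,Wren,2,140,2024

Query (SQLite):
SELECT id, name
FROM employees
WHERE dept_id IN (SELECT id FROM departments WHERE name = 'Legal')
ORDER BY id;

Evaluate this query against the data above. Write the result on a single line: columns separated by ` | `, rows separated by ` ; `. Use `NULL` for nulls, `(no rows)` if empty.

36 | Wren

Inner query: departments.id where name = 'Legal'.
Outer: keep employees rows whose dept_id is in that set.
Inner query → {2}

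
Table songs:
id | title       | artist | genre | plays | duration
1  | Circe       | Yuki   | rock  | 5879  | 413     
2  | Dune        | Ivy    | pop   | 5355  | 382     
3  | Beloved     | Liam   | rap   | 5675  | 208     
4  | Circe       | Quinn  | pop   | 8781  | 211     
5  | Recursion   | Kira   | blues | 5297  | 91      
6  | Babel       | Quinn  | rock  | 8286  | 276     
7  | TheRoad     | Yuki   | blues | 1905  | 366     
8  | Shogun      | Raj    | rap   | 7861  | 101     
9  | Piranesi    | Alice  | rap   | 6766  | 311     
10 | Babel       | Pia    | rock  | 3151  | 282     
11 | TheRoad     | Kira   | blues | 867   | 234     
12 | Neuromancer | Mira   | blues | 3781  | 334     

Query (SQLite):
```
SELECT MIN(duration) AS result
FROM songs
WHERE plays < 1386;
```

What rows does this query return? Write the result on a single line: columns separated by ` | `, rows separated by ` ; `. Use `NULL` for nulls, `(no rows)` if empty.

234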